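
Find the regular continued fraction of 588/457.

[1; 3, 2, 21, 3]

Run the Euclidean algorithm on 588 and 457; the successive quotients are the partial quotients a_0, a_1, ... (each step inverts the fractional part left over by the previous one):
  588 = 1*457 + 131, so a_0 = 1.
  457 = 3*131 + 64, so a_1 = 3.
  131 = 2*64 + 3, so a_2 = 2.
  64 = 21*3 + 1, so a_3 = 21.
  3 = 3*1 + 0, so a_4 = 3.
The remainder reaches 0 after 5 divisions, so the expansion has 5 partial quotients, read off in order.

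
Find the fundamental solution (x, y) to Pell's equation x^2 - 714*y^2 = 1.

(x, y) = (4115, 154)

First expand sqrt(714) as a continued fraction. With x_i = (sqrt(714) + m_i)/d_i and (m_0, d_0) = (0, 1): a_0 = floor(sqrt(714)) = 26, since 26^2 = 676 <= 714 < 729 = 27^2.
Iterate m_{i+1} = d_i*a_i - m_i, d_{i+1} = (714 - m_{i+1}^2)/d_i, a_{i+1} = floor((a_0 + m_{i+1})/d_{i+1}):
  m_1 = 1*26 - 0 = 26, d_1 = (714 - 26^2)/1 = 38/1 = 38, a_1 = floor((26 + 26)/38) = 1.
  m_2 = 38*1 - 26 = 12, d_2 = (714 - 12^2)/38 = 570/38 = 15, a_2 = floor((26 + 12)/15) = 2.
  m_3 = 15*2 - 12 = 18, d_3 = (714 - 18^2)/15 = 390/15 = 26, a_3 = floor((26 + 18)/26) = 1.
  m_4 = 26*1 - 18 = 8, d_4 = (714 - 8^2)/26 = 650/26 = 25, a_4 = floor((26 + 8)/25) = 1.
  m_5 = 25*1 - 8 = 17, d_5 = (714 - 17^2)/25 = 425/25 = 17, a_5 = floor((26 + 17)/17) = 2.
  m_6 = 17*2 - 17 = 17, d_6 = (714 - 17^2)/17 = 425/17 = 25, a_6 = floor((26 + 17)/25) = 1.
  m_7 = 25*1 - 17 = 8, d_7 = (714 - 8^2)/25 = 650/25 = 26, a_7 = floor((26 + 8)/26) = 1.
  m_8 = 26*1 - 8 = 18, d_8 = (714 - 18^2)/26 = 390/26 = 15, a_8 = floor((26 + 18)/15) = 2.
  m_9 = 15*2 - 18 = 12, d_9 = (714 - 12^2)/15 = 570/15 = 38, a_9 = floor((26 + 12)/38) = 1.
  m_10 = 38*1 - 12 = 26, d_10 = (714 - 26^2)/38 = 38/38 = 1, a_10 = floor((26 + 26)/1) = 52.
  m_11 = 1*52 - 26 = 26, d_11 = (714 - 26^2)/1 = 38/1 = 38: (m_11, d_11) = (m_1, d_1) = (26, 38), so from here the quotients repeat a_1, ..., a_10; the period length is 10.
So sqrt(714) = [26; (1, 2, 1, 1, 2, 1, 1, 2, 1, 52)] with period length k = 10.
k is even, so the fundamental solution of x^2 - 714y^2 = 1 is (p_{k-1}, q_{k-1}) = (p_9, q_9); compute convergents through index 9.
Convergents (p_i = a_i*p_{i-1} + p_{i-2}, q_i = a_i*q_{i-1} + q_{i-2} with p_{-2}=0, p_{-1}=1, q_{-2}=1, q_{-1}=0):
  i=0: a_0=26, p_0 = 26*1 + 0 = 26, q_0 = 26*0 + 1 = 1.
  i=1: a_1=1, p_1 = 1*26 + 1 = 27, q_1 = 1*1 + 0 = 1.
  i=2: a_2=2, p_2 = 2*27 + 26 = 80, q_2 = 2*1 + 1 = 3.
  i=3: a_3=1, p_3 = 1*80 + 27 = 107, q_3 = 1*3 + 1 = 4.
  i=4: a_4=1, p_4 = 1*107 + 80 = 187, q_4 = 1*4 + 3 = 7.
  i=5: a_5=2, p_5 = 2*187 + 107 = 481, q_5 = 2*7 + 4 = 18.
  i=6: a_6=1, p_6 = 1*481 + 187 = 668, q_6 = 1*18 + 7 = 25.
  i=7: a_7=1, p_7 = 1*668 + 481 = 1149, q_7 = 1*25 + 18 = 43.
  i=8: a_8=2, p_8 = 2*1149 + 668 = 2966, q_8 = 2*43 + 25 = 111.
  i=9: a_9=1, p_9 = 1*2966 + 1149 = 4115, q_9 = 1*111 + 43 = 154.
Check: 4115^2 - 714*154^2 = 16933225 - 16933224 = 1, so (x, y) = (4115, 154) solves the equation, and by the theorem it is the least positive solution.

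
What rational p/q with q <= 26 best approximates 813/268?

79/26

Expand x = 813/268 as a continued fraction with the Euclidean algorithm:
  813 = 3*268 + 9, so a_0 = 3.
  268 = 29*9 + 7, so a_1 = 29.
  9 = 1*7 + 2, so a_2 = 1.
  7 = 3*2 + 1, so a_3 = 3.
  2 = 2*1 + 0, so a_4 = 2.
so x = [3; 29, 1, 3, 2].
Convergents (p_i = a_i*p_{i-1} + p_{i-2}, q_i = a_i*q_{i-1} + q_{i-2} with p_{-2}=0, p_{-1}=1, q_{-2}=1, q_{-1}=0), until the denominator exceeds 26:
  i=0: a_0=3, p_0 = 3*1 + 0 = 3, q_0 = 3*0 + 1 = 1.
  i=1: a_1=29, p_1 = 29*3 + 1 = 88, q_1 = 29*1 + 0 = 29.
q_1 = 29 > 26, so the last convergent with denominator <= 26 is p_0/q_0 = 3/1.
The closest fraction with denominator <= 26 is either p_0/q_0 or the intermediate fraction (k*p_0 + p_{-1})/(k*q_0 + q_{-1}) with the largest k >= 1 whose denominator stays <= 26; these approach x as k grows, and every other convergent or intermediate fraction in range is farther away.
Largest k: floor((26 - q_{-1})/q_0) = floor((26 - 0)/1) = 26 (using the seeds p_{-1} = 1, q_{-1} = 0).
That gives (26*3 + 1)/(26*1 + 0) = 79/26.
Compare the errors: |x - 3/1| = |813*1 - 3*268|/(268*1) = 9/268, and |x - 79/26| = |813*26 - 79*268|/(268*26) = 34/6968.
Cross-multiplying, 34*268 = 9112 < 62712 = 9*6968, so 34/6968 is smaller: the intermediate fraction 79/26 is closer to x than 3/1.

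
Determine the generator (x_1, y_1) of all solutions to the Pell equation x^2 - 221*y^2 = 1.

(x, y) = (1665, 112)

First expand sqrt(221) as a continued fraction. With x_i = (sqrt(221) + m_i)/d_i and (m_0, d_0) = (0, 1): a_0 = floor(sqrt(221)) = 14, since 14^2 = 196 <= 221 < 225 = 15^2.
Iterate m_{i+1} = d_i*a_i - m_i, d_{i+1} = (221 - m_{i+1}^2)/d_i, a_{i+1} = floor((a_0 + m_{i+1})/d_{i+1}):
  m_1 = 1*14 - 0 = 14, d_1 = (221 - 14^2)/1 = 25/1 = 25, a_1 = floor((14 + 14)/25) = 1.
  m_2 = 25*1 - 14 = 11, d_2 = (221 - 11^2)/25 = 100/25 = 4, a_2 = floor((14 + 11)/4) = 6.
  m_3 = 4*6 - 11 = 13, d_3 = (221 - 13^2)/4 = 52/4 = 13, a_3 = floor((14 + 13)/13) = 2.
  m_4 = 13*2 - 13 = 13, d_4 = (221 - 13^2)/13 = 52/13 = 4, a_4 = floor((14 + 13)/4) = 6.
  m_5 = 4*6 - 13 = 11, d_5 = (221 - 11^2)/4 = 100/4 = 25, a_5 = floor((14 + 11)/25) = 1.
  m_6 = 25*1 - 11 = 14, d_6 = (221 - 14^2)/25 = 25/25 = 1, a_6 = floor((14 + 14)/1) = 28.
  m_7 = 1*28 - 14 = 14, d_7 = (221 - 14^2)/1 = 25/1 = 25: (m_7, d_7) = (m_1, d_1) = (14, 25), so from here the quotients repeat a_1, ..., a_6; the period length is 6.
So sqrt(221) = [14; (1, 6, 2, 6, 1, 28)] with period length k = 6.
k is even, so the fundamental solution of x^2 - 221y^2 = 1 is (p_{k-1}, q_{k-1}) = (p_5, q_5); compute convergents through index 5.
Convergents (p_i = a_i*p_{i-1} + p_{i-2}, q_i = a_i*q_{i-1} + q_{i-2} with p_{-2}=0, p_{-1}=1, q_{-2}=1, q_{-1}=0):
  i=0: a_0=14, p_0 = 14*1 + 0 = 14, q_0 = 14*0 + 1 = 1.
  i=1: a_1=1, p_1 = 1*14 + 1 = 15, q_1 = 1*1 + 0 = 1.
  i=2: a_2=6, p_2 = 6*15 + 14 = 104, q_2 = 6*1 + 1 = 7.
  i=3: a_3=2, p_3 = 2*104 + 15 = 223, q_3 = 2*7 + 1 = 15.
  i=4: a_4=6, p_4 = 6*223 + 104 = 1442, q_4 = 6*15 + 7 = 97.
  i=5: a_5=1, p_5 = 1*1442 + 223 = 1665, q_5 = 1*97 + 15 = 112.
Check: 1665^2 - 221*112^2 = 2772225 - 2772224 = 1, so (x, y) = (1665, 112) solves the equation, and by the theorem it is the least positive solution.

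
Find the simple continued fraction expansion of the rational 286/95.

Run the Euclidean algorithm on 286 and 95; the successive quotients are the partial quotients a_0, a_1, ... (each step inverts the fractional part left over by the previous one):
  286 = 3*95 + 1, so a_0 = 3.
  95 = 95*1 + 0, so a_1 = 95.
The remainder reaches 0 after 2 divisions, so the expansion has 2 partial quotients, read off in order.

[3; 95]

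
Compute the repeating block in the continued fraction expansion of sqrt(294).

[17; (6, 1, 4, 1, 6, 34)]

Write x_i = (sqrt(294) + m_i)/d_i with (m_0, d_0) = (0, 1). a_0 = floor(sqrt(294)) = 17, since 17^2 = 289 <= 294 < 324 = 18^2.
Iterate m_{i+1} = d_i*a_i - m_i, d_{i+1} = (294 - m_{i+1}^2)/d_i, a_{i+1} = floor((a_0 + m_{i+1})/d_{i+1}):
  m_1 = 1*17 - 0 = 17, d_1 = (294 - 17^2)/1 = 5/1 = 5, a_1 = floor((17 + 17)/5) = 6.
  m_2 = 5*6 - 17 = 13, d_2 = (294 - 13^2)/5 = 125/5 = 25, a_2 = floor((17 + 13)/25) = 1.
  m_3 = 25*1 - 13 = 12, d_3 = (294 - 12^2)/25 = 150/25 = 6, a_3 = floor((17 + 12)/6) = 4.
  m_4 = 6*4 - 12 = 12, d_4 = (294 - 12^2)/6 = 150/6 = 25, a_4 = floor((17 + 12)/25) = 1.
  m_5 = 25*1 - 12 = 13, d_5 = (294 - 13^2)/25 = 125/25 = 5, a_5 = floor((17 + 13)/5) = 6.
  m_6 = 5*6 - 13 = 17, d_6 = (294 - 17^2)/5 = 5/5 = 1, a_6 = floor((17 + 17)/1) = 34.
  m_7 = 1*34 - 17 = 17, d_7 = (294 - 17^2)/1 = 5/1 = 5: (m_7, d_7) = (m_1, d_1) = (17, 5), so from here the quotients repeat a_1, ..., a_6; the period length is 6.
Hence the expansion of sqrt(294) is a_0 = 17 followed by the repeating block 6, 1, 4, 1, 6, 34 (period 6).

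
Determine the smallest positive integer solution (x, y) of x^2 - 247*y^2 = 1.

First expand sqrt(247) as a continued fraction. With x_i = (sqrt(247) + m_i)/d_i and (m_0, d_0) = (0, 1): a_0 = floor(sqrt(247)) = 15, since 15^2 = 225 <= 247 < 256 = 16^2.
Iterate m_{i+1} = d_i*a_i - m_i, d_{i+1} = (247 - m_{i+1}^2)/d_i, a_{i+1} = floor((a_0 + m_{i+1})/d_{i+1}):
  m_1 = 1*15 - 0 = 15, d_1 = (247 - 15^2)/1 = 22/1 = 22, a_1 = floor((15 + 15)/22) = 1.
  m_2 = 22*1 - 15 = 7, d_2 = (247 - 7^2)/22 = 198/22 = 9, a_2 = floor((15 + 7)/9) = 2.
  m_3 = 9*2 - 7 = 11, d_3 = (247 - 11^2)/9 = 126/9 = 14, a_3 = floor((15 + 11)/14) = 1.
  m_4 = 14*1 - 11 = 3, d_4 = (247 - 3^2)/14 = 238/14 = 17, a_4 = floor((15 + 3)/17) = 1.
  m_5 = 17*1 - 3 = 14, d_5 = (247 - 14^2)/17 = 51/17 = 3, a_5 = floor((15 + 14)/3) = 9.
  m_6 = 3*9 - 14 = 13, d_6 = (247 - 13^2)/3 = 78/3 = 26, a_6 = floor((15 + 13)/26) = 1.
  m_7 = 26*1 - 13 = 13, d_7 = (247 - 13^2)/26 = 78/26 = 3, a_7 = floor((15 + 13)/3) = 9.
  m_8 = 3*9 - 13 = 14, d_8 = (247 - 14^2)/3 = 51/3 = 17, a_8 = floor((15 + 14)/17) = 1.
  m_9 = 17*1 - 14 = 3, d_9 = (247 - 3^2)/17 = 238/17 = 14, a_9 = floor((15 + 3)/14) = 1.
  m_10 = 14*1 - 3 = 11, d_10 = (247 - 11^2)/14 = 126/14 = 9, a_10 = floor((15 + 11)/9) = 2.
  m_11 = 9*2 - 11 = 7, d_11 = (247 - 7^2)/9 = 198/9 = 22, a_11 = floor((15 + 7)/22) = 1.
  m_12 = 22*1 - 7 = 15, d_12 = (247 - 15^2)/22 = 22/22 = 1, a_12 = floor((15 + 15)/1) = 30.
  m_13 = 1*30 - 15 = 15, d_13 = (247 - 15^2)/1 = 22/1 = 22: (m_13, d_13) = (m_1, d_1) = (15, 22), so from here the quotients repeat a_1, ..., a_12; the period length is 12.
So sqrt(247) = [15; (1, 2, 1, 1, 9, 1, 9, 1, 1, 2, 1, 30)] with period length k = 12.
k is even, so the fundamental solution of x^2 - 247y^2 = 1 is (p_{k-1}, q_{k-1}) = (p_11, q_11); compute convergents through index 11.
Convergents (p_i = a_i*p_{i-1} + p_{i-2}, q_i = a_i*q_{i-1} + q_{i-2} with p_{-2}=0, p_{-1}=1, q_{-2}=1, q_{-1}=0):
  i=0: a_0=15, p_0 = 15*1 + 0 = 15, q_0 = 15*0 + 1 = 1.
  i=1: a_1=1, p_1 = 1*15 + 1 = 16, q_1 = 1*1 + 0 = 1.
  i=2: a_2=2, p_2 = 2*16 + 15 = 47, q_2 = 2*1 + 1 = 3.
  i=3: a_3=1, p_3 = 1*47 + 16 = 63, q_3 = 1*3 + 1 = 4.
  i=4: a_4=1, p_4 = 1*63 + 47 = 110, q_4 = 1*4 + 3 = 7.
  i=5: a_5=9, p_5 = 9*110 + 63 = 1053, q_5 = 9*7 + 4 = 67.
  i=6: a_6=1, p_6 = 1*1053 + 110 = 1163, q_6 = 1*67 + 7 = 74.
  i=7: a_7=9, p_7 = 9*1163 + 1053 = 11520, q_7 = 9*74 + 67 = 733.
  i=8: a_8=1, p_8 = 1*11520 + 1163 = 12683, q_8 = 1*733 + 74 = 807.
  i=9: a_9=1, p_9 = 1*12683 + 11520 = 24203, q_9 = 1*807 + 733 = 1540.
  i=10: a_10=2, p_10 = 2*24203 + 12683 = 61089, q_10 = 2*1540 + 807 = 3887.
  i=11: a_11=1, p_11 = 1*61089 + 24203 = 85292, q_11 = 1*3887 + 1540 = 5427.
Check: 85292^2 - 247*5427^2 = 7274725264 - 7274725263 = 1, so (x, y) = (85292, 5427) solves the equation, and by the theorem it is the least positive solution.

(x, y) = (85292, 5427)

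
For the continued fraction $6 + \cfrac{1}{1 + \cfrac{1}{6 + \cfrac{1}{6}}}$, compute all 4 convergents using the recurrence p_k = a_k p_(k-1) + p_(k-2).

6/1, 7/1, 48/7, 295/43

Using the convergent recurrence p_i = a_i*p_{i-1} + p_{i-2}, q_i = a_i*q_{i-1} + q_{i-2} with p_{-2}=0, p_{-1}=1, q_{-2}=1, q_{-1}=0:
  i=0: a_0=6, p_0 = 6*1 + 0 = 6, q_0 = 6*0 + 1 = 1.
  i=1: a_1=1, p_1 = 1*6 + 1 = 7, q_1 = 1*1 + 0 = 1.
  i=2: a_2=6, p_2 = 6*7 + 6 = 48, q_2 = 6*1 + 1 = 7.
  i=3: a_3=6, p_3 = 6*48 + 7 = 295, q_3 = 6*7 + 1 = 43.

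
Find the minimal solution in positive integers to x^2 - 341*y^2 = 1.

(x, y) = (10626551, 575460)

First expand sqrt(341) as a continued fraction. With x_i = (sqrt(341) + m_i)/d_i and (m_0, d_0) = (0, 1): a_0 = floor(sqrt(341)) = 18, since 18^2 = 324 <= 341 < 361 = 19^2.
Iterate m_{i+1} = d_i*a_i - m_i, d_{i+1} = (341 - m_{i+1}^2)/d_i, a_{i+1} = floor((a_0 + m_{i+1})/d_{i+1}):
  m_1 = 1*18 - 0 = 18, d_1 = (341 - 18^2)/1 = 17/1 = 17, a_1 = floor((18 + 18)/17) = 2.
  m_2 = 17*2 - 18 = 16, d_2 = (341 - 16^2)/17 = 85/17 = 5, a_2 = floor((18 + 16)/5) = 6.
  m_3 = 5*6 - 16 = 14, d_3 = (341 - 14^2)/5 = 145/5 = 29, a_3 = floor((18 + 14)/29) = 1.
  m_4 = 29*1 - 14 = 15, d_4 = (341 - 15^2)/29 = 116/29 = 4, a_4 = floor((18 + 15)/4) = 8.
  m_5 = 4*8 - 15 = 17, d_5 = (341 - 17^2)/4 = 52/4 = 13, a_5 = floor((18 + 17)/13) = 2.
  m_6 = 13*2 - 17 = 9, d_6 = (341 - 9^2)/13 = 260/13 = 20, a_6 = floor((18 + 9)/20) = 1.
  m_7 = 20*1 - 9 = 11, d_7 = (341 - 11^2)/20 = 220/20 = 11, a_7 = floor((18 + 11)/11) = 2.
  m_8 = 11*2 - 11 = 11, d_8 = (341 - 11^2)/11 = 220/11 = 20, a_8 = floor((18 + 11)/20) = 1.
  m_9 = 20*1 - 11 = 9, d_9 = (341 - 9^2)/20 = 260/20 = 13, a_9 = floor((18 + 9)/13) = 2.
  m_10 = 13*2 - 9 = 17, d_10 = (341 - 17^2)/13 = 52/13 = 4, a_10 = floor((18 + 17)/4) = 8.
  m_11 = 4*8 - 17 = 15, d_11 = (341 - 15^2)/4 = 116/4 = 29, a_11 = floor((18 + 15)/29) = 1.
  m_12 = 29*1 - 15 = 14, d_12 = (341 - 14^2)/29 = 145/29 = 5, a_12 = floor((18 + 14)/5) = 6.
  m_13 = 5*6 - 14 = 16, d_13 = (341 - 16^2)/5 = 85/5 = 17, a_13 = floor((18 + 16)/17) = 2.
  m_14 = 17*2 - 16 = 18, d_14 = (341 - 18^2)/17 = 17/17 = 1, a_14 = floor((18 + 18)/1) = 36.
  m_15 = 1*36 - 18 = 18, d_15 = (341 - 18^2)/1 = 17/1 = 17: (m_15, d_15) = (m_1, d_1) = (18, 17), so from here the quotients repeat a_1, ..., a_14; the period length is 14.
So sqrt(341) = [18; (2, 6, 1, 8, 2, 1, 2, 1, 2, 8, 1, 6, 2, 36)] with period length k = 14.
k is even, so the fundamental solution of x^2 - 341y^2 = 1 is (p_{k-1}, q_{k-1}) = (p_13, q_13); compute convergents through index 13.
Convergents (p_i = a_i*p_{i-1} + p_{i-2}, q_i = a_i*q_{i-1} + q_{i-2} with p_{-2}=0, p_{-1}=1, q_{-2}=1, q_{-1}=0):
  i=0: a_0=18, p_0 = 18*1 + 0 = 18, q_0 = 18*0 + 1 = 1.
  i=1: a_1=2, p_1 = 2*18 + 1 = 37, q_1 = 2*1 + 0 = 2.
  i=2: a_2=6, p_2 = 6*37 + 18 = 240, q_2 = 6*2 + 1 = 13.
  i=3: a_3=1, p_3 = 1*240 + 37 = 277, q_3 = 1*13 + 2 = 15.
  i=4: a_4=8, p_4 = 8*277 + 240 = 2456, q_4 = 8*15 + 13 = 133.
  i=5: a_5=2, p_5 = 2*2456 + 277 = 5189, q_5 = 2*133 + 15 = 281.
  i=6: a_6=1, p_6 = 1*5189 + 2456 = 7645, q_6 = 1*281 + 133 = 414.
  i=7: a_7=2, p_7 = 2*7645 + 5189 = 20479, q_7 = 2*414 + 281 = 1109.
  i=8: a_8=1, p_8 = 1*20479 + 7645 = 28124, q_8 = 1*1109 + 414 = 1523.
  i=9: a_9=2, p_9 = 2*28124 + 20479 = 76727, q_9 = 2*1523 + 1109 = 4155.
  i=10: a_10=8, p_10 = 8*76727 + 28124 = 641940, q_10 = 8*4155 + 1523 = 34763.
  i=11: a_11=1, p_11 = 1*641940 + 76727 = 718667, q_11 = 1*34763 + 4155 = 38918.
  i=12: a_12=6, p_12 = 6*718667 + 641940 = 4953942, q_12 = 6*38918 + 34763 = 268271.
  i=13: a_13=2, p_13 = 2*4953942 + 718667 = 10626551, q_13 = 2*268271 + 38918 = 575460.
Check: 10626551^2 - 341*575460^2 = 112923586155601 - 112923586155600 = 1, so (x, y) = (10626551, 575460) solves the equation, and by the theorem it is the least positive solution.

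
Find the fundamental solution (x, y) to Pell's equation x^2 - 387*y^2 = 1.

First expand sqrt(387) as a continued fraction. With x_i = (sqrt(387) + m_i)/d_i and (m_0, d_0) = (0, 1): a_0 = floor(sqrt(387)) = 19, since 19^2 = 361 <= 387 < 400 = 20^2.
Iterate m_{i+1} = d_i*a_i - m_i, d_{i+1} = (387 - m_{i+1}^2)/d_i, a_{i+1} = floor((a_0 + m_{i+1})/d_{i+1}):
  m_1 = 1*19 - 0 = 19, d_1 = (387 - 19^2)/1 = 26/1 = 26, a_1 = floor((19 + 19)/26) = 1.
  m_2 = 26*1 - 19 = 7, d_2 = (387 - 7^2)/26 = 338/26 = 13, a_2 = floor((19 + 7)/13) = 2.
  m_3 = 13*2 - 7 = 19, d_3 = (387 - 19^2)/13 = 26/13 = 2, a_3 = floor((19 + 19)/2) = 19.
  m_4 = 2*19 - 19 = 19, d_4 = (387 - 19^2)/2 = 26/2 = 13, a_4 = floor((19 + 19)/13) = 2.
  m_5 = 13*2 - 19 = 7, d_5 = (387 - 7^2)/13 = 338/13 = 26, a_5 = floor((19 + 7)/26) = 1.
  m_6 = 26*1 - 7 = 19, d_6 = (387 - 19^2)/26 = 26/26 = 1, a_6 = floor((19 + 19)/1) = 38.
  m_7 = 1*38 - 19 = 19, d_7 = (387 - 19^2)/1 = 26/1 = 26: (m_7, d_7) = (m_1, d_1) = (19, 26), so from here the quotients repeat a_1, ..., a_6; the period length is 6.
So sqrt(387) = [19; (1, 2, 19, 2, 1, 38)] with period length k = 6.
k is even, so the fundamental solution of x^2 - 387y^2 = 1 is (p_{k-1}, q_{k-1}) = (p_5, q_5); compute convergents through index 5.
Convergents (p_i = a_i*p_{i-1} + p_{i-2}, q_i = a_i*q_{i-1} + q_{i-2} with p_{-2}=0, p_{-1}=1, q_{-2}=1, q_{-1}=0):
  i=0: a_0=19, p_0 = 19*1 + 0 = 19, q_0 = 19*0 + 1 = 1.
  i=1: a_1=1, p_1 = 1*19 + 1 = 20, q_1 = 1*1 + 0 = 1.
  i=2: a_2=2, p_2 = 2*20 + 19 = 59, q_2 = 2*1 + 1 = 3.
  i=3: a_3=19, p_3 = 19*59 + 20 = 1141, q_3 = 19*3 + 1 = 58.
  i=4: a_4=2, p_4 = 2*1141 + 59 = 2341, q_4 = 2*58 + 3 = 119.
  i=5: a_5=1, p_5 = 1*2341 + 1141 = 3482, q_5 = 1*119 + 58 = 177.
Check: 3482^2 - 387*177^2 = 12124324 - 12124323 = 1, so (x, y) = (3482, 177) solves the equation, and by the theorem it is the least positive solution.

(x, y) = (3482, 177)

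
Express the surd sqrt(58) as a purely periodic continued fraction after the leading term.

Write x_i = (sqrt(58) + m_i)/d_i with (m_0, d_0) = (0, 1). a_0 = floor(sqrt(58)) = 7, since 7^2 = 49 <= 58 < 64 = 8^2.
Iterate m_{i+1} = d_i*a_i - m_i, d_{i+1} = (58 - m_{i+1}^2)/d_i, a_{i+1} = floor((a_0 + m_{i+1})/d_{i+1}):
  m_1 = 1*7 - 0 = 7, d_1 = (58 - 7^2)/1 = 9/1 = 9, a_1 = floor((7 + 7)/9) = 1.
  m_2 = 9*1 - 7 = 2, d_2 = (58 - 2^2)/9 = 54/9 = 6, a_2 = floor((7 + 2)/6) = 1.
  m_3 = 6*1 - 2 = 4, d_3 = (58 - 4^2)/6 = 42/6 = 7, a_3 = floor((7 + 4)/7) = 1.
  m_4 = 7*1 - 4 = 3, d_4 = (58 - 3^2)/7 = 49/7 = 7, a_4 = floor((7 + 3)/7) = 1.
  m_5 = 7*1 - 3 = 4, d_5 = (58 - 4^2)/7 = 42/7 = 6, a_5 = floor((7 + 4)/6) = 1.
  m_6 = 6*1 - 4 = 2, d_6 = (58 - 2^2)/6 = 54/6 = 9, a_6 = floor((7 + 2)/9) = 1.
  m_7 = 9*1 - 2 = 7, d_7 = (58 - 7^2)/9 = 9/9 = 1, a_7 = floor((7 + 7)/1) = 14.
  m_8 = 1*14 - 7 = 7, d_8 = (58 - 7^2)/1 = 9/1 = 9: (m_8, d_8) = (m_1, d_1) = (7, 9), so from here the quotients repeat a_1, ..., a_7; the period length is 7.
Hence the expansion of sqrt(58) is a_0 = 7 followed by the repeating block 1, 1, 1, 1, 1, 1, 14 (period 7).

[7; (1, 1, 1, 1, 1, 1, 14)]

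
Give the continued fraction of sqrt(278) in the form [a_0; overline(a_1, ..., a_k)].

Write x_i = (sqrt(278) + m_i)/d_i with (m_0, d_0) = (0, 1). a_0 = floor(sqrt(278)) = 16, since 16^2 = 256 <= 278 < 289 = 17^2.
Iterate m_{i+1} = d_i*a_i - m_i, d_{i+1} = (278 - m_{i+1}^2)/d_i, a_{i+1} = floor((a_0 + m_{i+1})/d_{i+1}):
  m_1 = 1*16 - 0 = 16, d_1 = (278 - 16^2)/1 = 22/1 = 22, a_1 = floor((16 + 16)/22) = 1.
  m_2 = 22*1 - 16 = 6, d_2 = (278 - 6^2)/22 = 242/22 = 11, a_2 = floor((16 + 6)/11) = 2.
  m_3 = 11*2 - 6 = 16, d_3 = (278 - 16^2)/11 = 22/11 = 2, a_3 = floor((16 + 16)/2) = 16.
  m_4 = 2*16 - 16 = 16, d_4 = (278 - 16^2)/2 = 22/2 = 11, a_4 = floor((16 + 16)/11) = 2.
  m_5 = 11*2 - 16 = 6, d_5 = (278 - 6^2)/11 = 242/11 = 22, a_5 = floor((16 + 6)/22) = 1.
  m_6 = 22*1 - 6 = 16, d_6 = (278 - 16^2)/22 = 22/22 = 1, a_6 = floor((16 + 16)/1) = 32.
  m_7 = 1*32 - 16 = 16, d_7 = (278 - 16^2)/1 = 22/1 = 22: (m_7, d_7) = (m_1, d_1) = (16, 22), so from here the quotients repeat a_1, ..., a_6; the period length is 6.
Hence the expansion of sqrt(278) is a_0 = 16 followed by the repeating block 1, 2, 16, 2, 1, 32 (period 6).

[16; overline(1, 2, 16, 2, 1, 32)]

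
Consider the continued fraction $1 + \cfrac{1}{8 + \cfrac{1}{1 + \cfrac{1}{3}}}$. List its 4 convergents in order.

1/1, 9/8, 10/9, 39/35

Using the convergent recurrence p_i = a_i*p_{i-1} + p_{i-2}, q_i = a_i*q_{i-1} + q_{i-2} with p_{-2}=0, p_{-1}=1, q_{-2}=1, q_{-1}=0:
  i=0: a_0=1, p_0 = 1*1 + 0 = 1, q_0 = 1*0 + 1 = 1.
  i=1: a_1=8, p_1 = 8*1 + 1 = 9, q_1 = 8*1 + 0 = 8.
  i=2: a_2=1, p_2 = 1*9 + 1 = 10, q_2 = 1*8 + 1 = 9.
  i=3: a_3=3, p_3 = 3*10 + 9 = 39, q_3 = 3*9 + 8 = 35.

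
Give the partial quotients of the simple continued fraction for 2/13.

[0; 6, 2]

Run the Euclidean algorithm on 2 and 13; the successive quotients are the partial quotients a_0, a_1, ... (each step inverts the fractional part left over by the previous one):
  2 = 0*13 + 2, so a_0 = 0.
  13 = 6*2 + 1, so a_1 = 6.
  2 = 2*1 + 0, so a_2 = 2.
The remainder reaches 0 after 3 divisions, so the expansion has 3 partial quotients, read off in order.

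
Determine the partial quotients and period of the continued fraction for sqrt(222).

[14; (1, 8, 1, 28)]

Write x_i = (sqrt(222) + m_i)/d_i with (m_0, d_0) = (0, 1). a_0 = floor(sqrt(222)) = 14, since 14^2 = 196 <= 222 < 225 = 15^2.
Iterate m_{i+1} = d_i*a_i - m_i, d_{i+1} = (222 - m_{i+1}^2)/d_i, a_{i+1} = floor((a_0 + m_{i+1})/d_{i+1}):
  m_1 = 1*14 - 0 = 14, d_1 = (222 - 14^2)/1 = 26/1 = 26, a_1 = floor((14 + 14)/26) = 1.
  m_2 = 26*1 - 14 = 12, d_2 = (222 - 12^2)/26 = 78/26 = 3, a_2 = floor((14 + 12)/3) = 8.
  m_3 = 3*8 - 12 = 12, d_3 = (222 - 12^2)/3 = 78/3 = 26, a_3 = floor((14 + 12)/26) = 1.
  m_4 = 26*1 - 12 = 14, d_4 = (222 - 14^2)/26 = 26/26 = 1, a_4 = floor((14 + 14)/1) = 28.
  m_5 = 1*28 - 14 = 14, d_5 = (222 - 14^2)/1 = 26/1 = 26: (m_5, d_5) = (m_1, d_1) = (14, 26), so from here the quotients repeat a_1, ..., a_4; the period length is 4.
Hence the expansion of sqrt(222) is a_0 = 14 followed by the repeating block 1, 8, 1, 28 (period 4).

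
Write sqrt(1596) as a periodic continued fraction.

Write x_i = (sqrt(1596) + m_i)/d_i with (m_0, d_0) = (0, 1). a_0 = floor(sqrt(1596)) = 39, since 39^2 = 1521 <= 1596 < 1600 = 40^2.
Iterate m_{i+1} = d_i*a_i - m_i, d_{i+1} = (1596 - m_{i+1}^2)/d_i, a_{i+1} = floor((a_0 + m_{i+1})/d_{i+1}):
  m_1 = 1*39 - 0 = 39, d_1 = (1596 - 39^2)/1 = 75/1 = 75, a_1 = floor((39 + 39)/75) = 1.
  m_2 = 75*1 - 39 = 36, d_2 = (1596 - 36^2)/75 = 300/75 = 4, a_2 = floor((39 + 36)/4) = 18.
  m_3 = 4*18 - 36 = 36, d_3 = (1596 - 36^2)/4 = 300/4 = 75, a_3 = floor((39 + 36)/75) = 1.
  m_4 = 75*1 - 36 = 39, d_4 = (1596 - 39^2)/75 = 75/75 = 1, a_4 = floor((39 + 39)/1) = 78.
  m_5 = 1*78 - 39 = 39, d_5 = (1596 - 39^2)/1 = 75/1 = 75: (m_5, d_5) = (m_1, d_1) = (39, 75), so from here the quotients repeat a_1, ..., a_4; the period length is 4.
Hence the expansion of sqrt(1596) is a_0 = 39 followed by the repeating block 1, 18, 1, 78 (period 4).

[39; (1, 18, 1, 78)]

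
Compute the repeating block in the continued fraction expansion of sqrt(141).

Write x_i = (sqrt(141) + m_i)/d_i with (m_0, d_0) = (0, 1). a_0 = floor(sqrt(141)) = 11, since 11^2 = 121 <= 141 < 144 = 12^2.
Iterate m_{i+1} = d_i*a_i - m_i, d_{i+1} = (141 - m_{i+1}^2)/d_i, a_{i+1} = floor((a_0 + m_{i+1})/d_{i+1}):
  m_1 = 1*11 - 0 = 11, d_1 = (141 - 11^2)/1 = 20/1 = 20, a_1 = floor((11 + 11)/20) = 1.
  m_2 = 20*1 - 11 = 9, d_2 = (141 - 9^2)/20 = 60/20 = 3, a_2 = floor((11 + 9)/3) = 6.
  m_3 = 3*6 - 9 = 9, d_3 = (141 - 9^2)/3 = 60/3 = 20, a_3 = floor((11 + 9)/20) = 1.
  m_4 = 20*1 - 9 = 11, d_4 = (141 - 11^2)/20 = 20/20 = 1, a_4 = floor((11 + 11)/1) = 22.
  m_5 = 1*22 - 11 = 11, d_5 = (141 - 11^2)/1 = 20/1 = 20: (m_5, d_5) = (m_1, d_1) = (11, 20), so from here the quotients repeat a_1, ..., a_4; the period length is 4.
Hence the expansion of sqrt(141) is a_0 = 11 followed by the repeating block 1, 6, 1, 22 (period 4).

[11; (1, 6, 1, 22)]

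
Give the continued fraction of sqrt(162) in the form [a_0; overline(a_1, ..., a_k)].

[12; overline(1, 2, 1, 2, 12, 2, 1, 2, 1, 24)]

Write x_i = (sqrt(162) + m_i)/d_i with (m_0, d_0) = (0, 1). a_0 = floor(sqrt(162)) = 12, since 12^2 = 144 <= 162 < 169 = 13^2.
Iterate m_{i+1} = d_i*a_i - m_i, d_{i+1} = (162 - m_{i+1}^2)/d_i, a_{i+1} = floor((a_0 + m_{i+1})/d_{i+1}):
  m_1 = 1*12 - 0 = 12, d_1 = (162 - 12^2)/1 = 18/1 = 18, a_1 = floor((12 + 12)/18) = 1.
  m_2 = 18*1 - 12 = 6, d_2 = (162 - 6^2)/18 = 126/18 = 7, a_2 = floor((12 + 6)/7) = 2.
  m_3 = 7*2 - 6 = 8, d_3 = (162 - 8^2)/7 = 98/7 = 14, a_3 = floor((12 + 8)/14) = 1.
  m_4 = 14*1 - 8 = 6, d_4 = (162 - 6^2)/14 = 126/14 = 9, a_4 = floor((12 + 6)/9) = 2.
  m_5 = 9*2 - 6 = 12, d_5 = (162 - 12^2)/9 = 18/9 = 2, a_5 = floor((12 + 12)/2) = 12.
  m_6 = 2*12 - 12 = 12, d_6 = (162 - 12^2)/2 = 18/2 = 9, a_6 = floor((12 + 12)/9) = 2.
  m_7 = 9*2 - 12 = 6, d_7 = (162 - 6^2)/9 = 126/9 = 14, a_7 = floor((12 + 6)/14) = 1.
  m_8 = 14*1 - 6 = 8, d_8 = (162 - 8^2)/14 = 98/14 = 7, a_8 = floor((12 + 8)/7) = 2.
  m_9 = 7*2 - 8 = 6, d_9 = (162 - 6^2)/7 = 126/7 = 18, a_9 = floor((12 + 6)/18) = 1.
  m_10 = 18*1 - 6 = 12, d_10 = (162 - 12^2)/18 = 18/18 = 1, a_10 = floor((12 + 12)/1) = 24.
  m_11 = 1*24 - 12 = 12, d_11 = (162 - 12^2)/1 = 18/1 = 18: (m_11, d_11) = (m_1, d_1) = (12, 18), so from here the quotients repeat a_1, ..., a_10; the period length is 10.
Hence the expansion of sqrt(162) is a_0 = 12 followed by the repeating block 1, 2, 1, 2, 12, 2, 1, 2, 1, 24 (period 10).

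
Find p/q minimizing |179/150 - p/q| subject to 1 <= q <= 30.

Expand x = 179/150 as a continued fraction with the Euclidean algorithm:
  179 = 1*150 + 29, so a_0 = 1.
  150 = 5*29 + 5, so a_1 = 5.
  29 = 5*5 + 4, so a_2 = 5.
  5 = 1*4 + 1, so a_3 = 1.
  4 = 4*1 + 0, so a_4 = 4.
so x = [1; 5, 5, 1, 4].
Convergents (p_i = a_i*p_{i-1} + p_{i-2}, q_i = a_i*q_{i-1} + q_{i-2} with p_{-2}=0, p_{-1}=1, q_{-2}=1, q_{-1}=0), until the denominator exceeds 30:
  i=0: a_0=1, p_0 = 1*1 + 0 = 1, q_0 = 1*0 + 1 = 1.
  i=1: a_1=5, p_1 = 5*1 + 1 = 6, q_1 = 5*1 + 0 = 5.
  i=2: a_2=5, p_2 = 5*6 + 1 = 31, q_2 = 5*5 + 1 = 26.
  i=3: a_3=1, p_3 = 1*31 + 6 = 37, q_3 = 1*26 + 5 = 31.
q_3 = 31 > 30, so the last convergent with denominator <= 30 is p_2/q_2 = 31/26.
The closest fraction with denominator <= 30 is either p_2/q_2 or the intermediate fraction (k*p_2 + p_1)/(k*q_2 + q_1) with the largest k >= 1 whose denominator stays <= 30; these approach x as k grows, and every other convergent or intermediate fraction in range is farther away.
Largest k: floor((30 - q_1)/q_2) = floor((30 - 5)/26) = 0.
Since k = 0, no intermediate fraction beyond p_2/q_2 has denominator <= 30, so the convergent 31/26 is the closest (its error is |179*26 - 31*150|/(150*26) = 4/3900).

31/26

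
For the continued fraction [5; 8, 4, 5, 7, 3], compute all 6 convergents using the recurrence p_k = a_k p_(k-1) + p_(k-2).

Using the convergent recurrence p_i = a_i*p_{i-1} + p_{i-2}, q_i = a_i*q_{i-1} + q_{i-2} with p_{-2}=0, p_{-1}=1, q_{-2}=1, q_{-1}=0:
  i=0: a_0=5, p_0 = 5*1 + 0 = 5, q_0 = 5*0 + 1 = 1.
  i=1: a_1=8, p_1 = 8*5 + 1 = 41, q_1 = 8*1 + 0 = 8.
  i=2: a_2=4, p_2 = 4*41 + 5 = 169, q_2 = 4*8 + 1 = 33.
  i=3: a_3=5, p_3 = 5*169 + 41 = 886, q_3 = 5*33 + 8 = 173.
  i=4: a_4=7, p_4 = 7*886 + 169 = 6371, q_4 = 7*173 + 33 = 1244.
  i=5: a_5=3, p_5 = 3*6371 + 886 = 19999, q_5 = 3*1244 + 173 = 3905.

5/1, 41/8, 169/33, 886/173, 6371/1244, 19999/3905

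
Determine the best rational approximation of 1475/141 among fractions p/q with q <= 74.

136/13

Expand x = 1475/141 as a continued fraction with the Euclidean algorithm:
  1475 = 10*141 + 65, so a_0 = 10.
  141 = 2*65 + 11, so a_1 = 2.
  65 = 5*11 + 10, so a_2 = 5.
  11 = 1*10 + 1, so a_3 = 1.
  10 = 10*1 + 0, so a_4 = 10.
so x = [10; 2, 5, 1, 10].
Convergents (p_i = a_i*p_{i-1} + p_{i-2}, q_i = a_i*q_{i-1} + q_{i-2} with p_{-2}=0, p_{-1}=1, q_{-2}=1, q_{-1}=0), until the denominator exceeds 74:
  i=0: a_0=10, p_0 = 10*1 + 0 = 10, q_0 = 10*0 + 1 = 1.
  i=1: a_1=2, p_1 = 2*10 + 1 = 21, q_1 = 2*1 + 0 = 2.
  i=2: a_2=5, p_2 = 5*21 + 10 = 115, q_2 = 5*2 + 1 = 11.
  i=3: a_3=1, p_3 = 1*115 + 21 = 136, q_3 = 1*11 + 2 = 13.
  i=4: a_4=10, p_4 = 10*136 + 115 = 1475, q_4 = 10*13 + 11 = 141.
q_4 = 141 > 74, so the last convergent with denominator <= 74 is p_3/q_3 = 136/13.
The closest fraction with denominator <= 74 is either p_3/q_3 or the intermediate fraction (k*p_3 + p_2)/(k*q_3 + q_2) with the largest k >= 1 whose denominator stays <= 74; these approach x as k grows, and every other convergent or intermediate fraction in range is farther away.
Largest k: floor((74 - q_2)/q_3) = floor((74 - 11)/13) = 4.
That gives (4*136 + 115)/(4*13 + 11) = 659/63.
Compare the errors: |x - 136/13| = |1475*13 - 136*141|/(141*13) = 1/1833, and |x - 659/63| = |1475*63 - 659*141|/(141*63) = 6/8883.
Cross-multiplying, 1*8883 = 8883 < 10998 = 6*1833, so 1/1833 is smaller: the convergent 136/13 is closer to x than 659/63.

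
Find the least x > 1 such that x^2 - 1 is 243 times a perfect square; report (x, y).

(x, y) = (70226, 4505)

First expand sqrt(243) as a continued fraction. With x_i = (sqrt(243) + m_i)/d_i and (m_0, d_0) = (0, 1): a_0 = floor(sqrt(243)) = 15, since 15^2 = 225 <= 243 < 256 = 16^2.
Iterate m_{i+1} = d_i*a_i - m_i, d_{i+1} = (243 - m_{i+1}^2)/d_i, a_{i+1} = floor((a_0 + m_{i+1})/d_{i+1}):
  m_1 = 1*15 - 0 = 15, d_1 = (243 - 15^2)/1 = 18/1 = 18, a_1 = floor((15 + 15)/18) = 1.
  m_2 = 18*1 - 15 = 3, d_2 = (243 - 3^2)/18 = 234/18 = 13, a_2 = floor((15 + 3)/13) = 1.
  m_3 = 13*1 - 3 = 10, d_3 = (243 - 10^2)/13 = 143/13 = 11, a_3 = floor((15 + 10)/11) = 2.
  m_4 = 11*2 - 10 = 12, d_4 = (243 - 12^2)/11 = 99/11 = 9, a_4 = floor((15 + 12)/9) = 3.
  m_5 = 9*3 - 12 = 15, d_5 = (243 - 15^2)/9 = 18/9 = 2, a_5 = floor((15 + 15)/2) = 15.
  m_6 = 2*15 - 15 = 15, d_6 = (243 - 15^2)/2 = 18/2 = 9, a_6 = floor((15 + 15)/9) = 3.
  m_7 = 9*3 - 15 = 12, d_7 = (243 - 12^2)/9 = 99/9 = 11, a_7 = floor((15 + 12)/11) = 2.
  m_8 = 11*2 - 12 = 10, d_8 = (243 - 10^2)/11 = 143/11 = 13, a_8 = floor((15 + 10)/13) = 1.
  m_9 = 13*1 - 10 = 3, d_9 = (243 - 3^2)/13 = 234/13 = 18, a_9 = floor((15 + 3)/18) = 1.
  m_10 = 18*1 - 3 = 15, d_10 = (243 - 15^2)/18 = 18/18 = 1, a_10 = floor((15 + 15)/1) = 30.
  m_11 = 1*30 - 15 = 15, d_11 = (243 - 15^2)/1 = 18/1 = 18: (m_11, d_11) = (m_1, d_1) = (15, 18), so from here the quotients repeat a_1, ..., a_10; the period length is 10.
So sqrt(243) = [15; (1, 1, 2, 3, 15, 3, 2, 1, 1, 30)] with period length k = 10.
k is even, so the fundamental solution of x^2 - 243y^2 = 1 is (p_{k-1}, q_{k-1}) = (p_9, q_9); compute convergents through index 9.
Convergents (p_i = a_i*p_{i-1} + p_{i-2}, q_i = a_i*q_{i-1} + q_{i-2} with p_{-2}=0, p_{-1}=1, q_{-2}=1, q_{-1}=0):
  i=0: a_0=15, p_0 = 15*1 + 0 = 15, q_0 = 15*0 + 1 = 1.
  i=1: a_1=1, p_1 = 1*15 + 1 = 16, q_1 = 1*1 + 0 = 1.
  i=2: a_2=1, p_2 = 1*16 + 15 = 31, q_2 = 1*1 + 1 = 2.
  i=3: a_3=2, p_3 = 2*31 + 16 = 78, q_3 = 2*2 + 1 = 5.
  i=4: a_4=3, p_4 = 3*78 + 31 = 265, q_4 = 3*5 + 2 = 17.
  i=5: a_5=15, p_5 = 15*265 + 78 = 4053, q_5 = 15*17 + 5 = 260.
  i=6: a_6=3, p_6 = 3*4053 + 265 = 12424, q_6 = 3*260 + 17 = 797.
  i=7: a_7=2, p_7 = 2*12424 + 4053 = 28901, q_7 = 2*797 + 260 = 1854.
  i=8: a_8=1, p_8 = 1*28901 + 12424 = 41325, q_8 = 1*1854 + 797 = 2651.
  i=9: a_9=1, p_9 = 1*41325 + 28901 = 70226, q_9 = 1*2651 + 1854 = 4505.
Check: 70226^2 - 243*4505^2 = 4931691076 - 4931691075 = 1, so (x, y) = (70226, 4505) solves the equation, and by the theorem it is the least positive solution.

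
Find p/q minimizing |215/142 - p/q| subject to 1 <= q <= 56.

53/35

Expand x = 215/142 as a continued fraction with the Euclidean algorithm:
  215 = 1*142 + 73, so a_0 = 1.
  142 = 1*73 + 69, so a_1 = 1.
  73 = 1*69 + 4, so a_2 = 1.
  69 = 17*4 + 1, so a_3 = 17.
  4 = 4*1 + 0, so a_4 = 4.
so x = [1; 1, 1, 17, 4].
Convergents (p_i = a_i*p_{i-1} + p_{i-2}, q_i = a_i*q_{i-1} + q_{i-2} with p_{-2}=0, p_{-1}=1, q_{-2}=1, q_{-1}=0), until the denominator exceeds 56:
  i=0: a_0=1, p_0 = 1*1 + 0 = 1, q_0 = 1*0 + 1 = 1.
  i=1: a_1=1, p_1 = 1*1 + 1 = 2, q_1 = 1*1 + 0 = 1.
  i=2: a_2=1, p_2 = 1*2 + 1 = 3, q_2 = 1*1 + 1 = 2.
  i=3: a_3=17, p_3 = 17*3 + 2 = 53, q_3 = 17*2 + 1 = 35.
  i=4: a_4=4, p_4 = 4*53 + 3 = 215, q_4 = 4*35 + 2 = 142.
q_4 = 142 > 56, so the last convergent with denominator <= 56 is p_3/q_3 = 53/35.
The closest fraction with denominator <= 56 is either p_3/q_3 or the intermediate fraction (k*p_3 + p_2)/(k*q_3 + q_2) with the largest k >= 1 whose denominator stays <= 56; these approach x as k grows, and every other convergent or intermediate fraction in range is farther away.
Largest k: floor((56 - q_2)/q_3) = floor((56 - 2)/35) = 1.
That gives (1*53 + 3)/(1*35 + 2) = 56/37.
Compare the errors: |x - 53/35| = |215*35 - 53*142|/(142*35) = 1/4970, and |x - 56/37| = |215*37 - 56*142|/(142*37) = 3/5254.
Cross-multiplying, 1*5254 = 5254 < 14910 = 3*4970, so 1/4970 is smaller: the convergent 53/35 is closer to x than 56/37.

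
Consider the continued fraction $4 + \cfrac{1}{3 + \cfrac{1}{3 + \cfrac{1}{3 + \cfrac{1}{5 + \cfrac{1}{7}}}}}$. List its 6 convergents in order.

Using the convergent recurrence p_i = a_i*p_{i-1} + p_{i-2}, q_i = a_i*q_{i-1} + q_{i-2} with p_{-2}=0, p_{-1}=1, q_{-2}=1, q_{-1}=0:
  i=0: a_0=4, p_0 = 4*1 + 0 = 4, q_0 = 4*0 + 1 = 1.
  i=1: a_1=3, p_1 = 3*4 + 1 = 13, q_1 = 3*1 + 0 = 3.
  i=2: a_2=3, p_2 = 3*13 + 4 = 43, q_2 = 3*3 + 1 = 10.
  i=3: a_3=3, p_3 = 3*43 + 13 = 142, q_3 = 3*10 + 3 = 33.
  i=4: a_4=5, p_4 = 5*142 + 43 = 753, q_4 = 5*33 + 10 = 175.
  i=5: a_5=7, p_5 = 7*753 + 142 = 5413, q_5 = 7*175 + 33 = 1258.

4/1, 13/3, 43/10, 142/33, 753/175, 5413/1258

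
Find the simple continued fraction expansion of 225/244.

[0; 1, 11, 1, 5, 3]

Run the Euclidean algorithm on 225 and 244; the successive quotients are the partial quotients a_0, a_1, ... (each step inverts the fractional part left over by the previous one):
  225 = 0*244 + 225, so a_0 = 0.
  244 = 1*225 + 19, so a_1 = 1.
  225 = 11*19 + 16, so a_2 = 11.
  19 = 1*16 + 3, so a_3 = 1.
  16 = 5*3 + 1, so a_4 = 5.
  3 = 3*1 + 0, so a_5 = 3.
The remainder reaches 0 after 6 divisions, so the expansion has 6 partial quotients, read off in order.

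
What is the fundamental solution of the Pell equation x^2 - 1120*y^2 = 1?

(x, y) = (126001, 3765)

First expand sqrt(1120) as a continued fraction. With x_i = (sqrt(1120) + m_i)/d_i and (m_0, d_0) = (0, 1): a_0 = floor(sqrt(1120)) = 33, since 33^2 = 1089 <= 1120 < 1156 = 34^2.
Iterate m_{i+1} = d_i*a_i - m_i, d_{i+1} = (1120 - m_{i+1}^2)/d_i, a_{i+1} = floor((a_0 + m_{i+1})/d_{i+1}):
  m_1 = 1*33 - 0 = 33, d_1 = (1120 - 33^2)/1 = 31/1 = 31, a_1 = floor((33 + 33)/31) = 2.
  m_2 = 31*2 - 33 = 29, d_2 = (1120 - 29^2)/31 = 279/31 = 9, a_2 = floor((33 + 29)/9) = 6.
  m_3 = 9*6 - 29 = 25, d_3 = (1120 - 25^2)/9 = 495/9 = 55, a_3 = floor((33 + 25)/55) = 1.
  m_4 = 55*1 - 25 = 30, d_4 = (1120 - 30^2)/55 = 220/55 = 4, a_4 = floor((33 + 30)/4) = 15.
  m_5 = 4*15 - 30 = 30, d_5 = (1120 - 30^2)/4 = 220/4 = 55, a_5 = floor((33 + 30)/55) = 1.
  m_6 = 55*1 - 30 = 25, d_6 = (1120 - 25^2)/55 = 495/55 = 9, a_6 = floor((33 + 25)/9) = 6.
  m_7 = 9*6 - 25 = 29, d_7 = (1120 - 29^2)/9 = 279/9 = 31, a_7 = floor((33 + 29)/31) = 2.
  m_8 = 31*2 - 29 = 33, d_8 = (1120 - 33^2)/31 = 31/31 = 1, a_8 = floor((33 + 33)/1) = 66.
  m_9 = 1*66 - 33 = 33, d_9 = (1120 - 33^2)/1 = 31/1 = 31: (m_9, d_9) = (m_1, d_1) = (33, 31), so from here the quotients repeat a_1, ..., a_8; the period length is 8.
So sqrt(1120) = [33; (2, 6, 1, 15, 1, 6, 2, 66)] with period length k = 8.
k is even, so the fundamental solution of x^2 - 1120y^2 = 1 is (p_{k-1}, q_{k-1}) = (p_7, q_7); compute convergents through index 7.
Convergents (p_i = a_i*p_{i-1} + p_{i-2}, q_i = a_i*q_{i-1} + q_{i-2} with p_{-2}=0, p_{-1}=1, q_{-2}=1, q_{-1}=0):
  i=0: a_0=33, p_0 = 33*1 + 0 = 33, q_0 = 33*0 + 1 = 1.
  i=1: a_1=2, p_1 = 2*33 + 1 = 67, q_1 = 2*1 + 0 = 2.
  i=2: a_2=6, p_2 = 6*67 + 33 = 435, q_2 = 6*2 + 1 = 13.
  i=3: a_3=1, p_3 = 1*435 + 67 = 502, q_3 = 1*13 + 2 = 15.
  i=4: a_4=15, p_4 = 15*502 + 435 = 7965, q_4 = 15*15 + 13 = 238.
  i=5: a_5=1, p_5 = 1*7965 + 502 = 8467, q_5 = 1*238 + 15 = 253.
  i=6: a_6=6, p_6 = 6*8467 + 7965 = 58767, q_6 = 6*253 + 238 = 1756.
  i=7: a_7=2, p_7 = 2*58767 + 8467 = 126001, q_7 = 2*1756 + 253 = 3765.
Check: 126001^2 - 1120*3765^2 = 15876252001 - 15876252000 = 1, so (x, y) = (126001, 3765) solves the equation, and by the theorem it is the least positive solution.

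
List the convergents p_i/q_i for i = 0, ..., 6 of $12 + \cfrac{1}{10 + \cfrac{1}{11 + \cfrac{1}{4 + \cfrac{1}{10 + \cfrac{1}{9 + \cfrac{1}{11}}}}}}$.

12/1, 121/10, 1343/111, 5493/454, 56273/4651, 511950/42313, 5687723/470094

Using the convergent recurrence p_i = a_i*p_{i-1} + p_{i-2}, q_i = a_i*q_{i-1} + q_{i-2} with p_{-2}=0, p_{-1}=1, q_{-2}=1, q_{-1}=0:
  i=0: a_0=12, p_0 = 12*1 + 0 = 12, q_0 = 12*0 + 1 = 1.
  i=1: a_1=10, p_1 = 10*12 + 1 = 121, q_1 = 10*1 + 0 = 10.
  i=2: a_2=11, p_2 = 11*121 + 12 = 1343, q_2 = 11*10 + 1 = 111.
  i=3: a_3=4, p_3 = 4*1343 + 121 = 5493, q_3 = 4*111 + 10 = 454.
  i=4: a_4=10, p_4 = 10*5493 + 1343 = 56273, q_4 = 10*454 + 111 = 4651.
  i=5: a_5=9, p_5 = 9*56273 + 5493 = 511950, q_5 = 9*4651 + 454 = 42313.
  i=6: a_6=11, p_6 = 11*511950 + 56273 = 5687723, q_6 = 11*42313 + 4651 = 470094.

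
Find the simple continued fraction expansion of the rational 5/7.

Run the Euclidean algorithm on 5 and 7; the successive quotients are the partial quotients a_0, a_1, ... (each step inverts the fractional part left over by the previous one):
  5 = 0*7 + 5, so a_0 = 0.
  7 = 1*5 + 2, so a_1 = 1.
  5 = 2*2 + 1, so a_2 = 2.
  2 = 2*1 + 0, so a_3 = 2.
The remainder reaches 0 after 4 divisions, so the expansion has 4 partial quotients, read off in order.

[0; 1, 2, 2]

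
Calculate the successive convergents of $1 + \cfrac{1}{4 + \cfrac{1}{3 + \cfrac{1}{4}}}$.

1/1, 5/4, 16/13, 69/56

Using the convergent recurrence p_i = a_i*p_{i-1} + p_{i-2}, q_i = a_i*q_{i-1} + q_{i-2} with p_{-2}=0, p_{-1}=1, q_{-2}=1, q_{-1}=0:
  i=0: a_0=1, p_0 = 1*1 + 0 = 1, q_0 = 1*0 + 1 = 1.
  i=1: a_1=4, p_1 = 4*1 + 1 = 5, q_1 = 4*1 + 0 = 4.
  i=2: a_2=3, p_2 = 3*5 + 1 = 16, q_2 = 3*4 + 1 = 13.
  i=3: a_3=4, p_3 = 4*16 + 5 = 69, q_3 = 4*13 + 4 = 56.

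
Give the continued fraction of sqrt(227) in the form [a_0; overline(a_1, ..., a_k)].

[15; overline(15, 30)]

Write x_i = (sqrt(227) + m_i)/d_i with (m_0, d_0) = (0, 1). a_0 = floor(sqrt(227)) = 15, since 15^2 = 225 <= 227 < 256 = 16^2.
Iterate m_{i+1} = d_i*a_i - m_i, d_{i+1} = (227 - m_{i+1}^2)/d_i, a_{i+1} = floor((a_0 + m_{i+1})/d_{i+1}):
  m_1 = 1*15 - 0 = 15, d_1 = (227 - 15^2)/1 = 2/1 = 2, a_1 = floor((15 + 15)/2) = 15.
  m_2 = 2*15 - 15 = 15, d_2 = (227 - 15^2)/2 = 2/2 = 1, a_2 = floor((15 + 15)/1) = 30.
  m_3 = 1*30 - 15 = 15, d_3 = (227 - 15^2)/1 = 2/1 = 2: (m_3, d_3) = (m_1, d_1) = (15, 2), so from here the quotients repeat a_1, a_2; the period length is 2.
Hence the expansion of sqrt(227) is a_0 = 15 followed by the repeating block 15, 30 (period 2).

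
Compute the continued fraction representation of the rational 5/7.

Run the Euclidean algorithm on 5 and 7; the successive quotients are the partial quotients a_0, a_1, ... (each step inverts the fractional part left over by the previous one):
  5 = 0*7 + 5, so a_0 = 0.
  7 = 1*5 + 2, so a_1 = 1.
  5 = 2*2 + 1, so a_2 = 2.
  2 = 2*1 + 0, so a_3 = 2.
The remainder reaches 0 after 4 divisions, so the expansion has 4 partial quotients, read off in order.

[0; 1, 2, 2]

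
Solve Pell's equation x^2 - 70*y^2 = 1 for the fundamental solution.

First expand sqrt(70) as a continued fraction. With x_i = (sqrt(70) + m_i)/d_i and (m_0, d_0) = (0, 1): a_0 = floor(sqrt(70)) = 8, since 8^2 = 64 <= 70 < 81 = 9^2.
Iterate m_{i+1} = d_i*a_i - m_i, d_{i+1} = (70 - m_{i+1}^2)/d_i, a_{i+1} = floor((a_0 + m_{i+1})/d_{i+1}):
  m_1 = 1*8 - 0 = 8, d_1 = (70 - 8^2)/1 = 6/1 = 6, a_1 = floor((8 + 8)/6) = 2.
  m_2 = 6*2 - 8 = 4, d_2 = (70 - 4^2)/6 = 54/6 = 9, a_2 = floor((8 + 4)/9) = 1.
  m_3 = 9*1 - 4 = 5, d_3 = (70 - 5^2)/9 = 45/9 = 5, a_3 = floor((8 + 5)/5) = 2.
  m_4 = 5*2 - 5 = 5, d_4 = (70 - 5^2)/5 = 45/5 = 9, a_4 = floor((8 + 5)/9) = 1.
  m_5 = 9*1 - 5 = 4, d_5 = (70 - 4^2)/9 = 54/9 = 6, a_5 = floor((8 + 4)/6) = 2.
  m_6 = 6*2 - 4 = 8, d_6 = (70 - 8^2)/6 = 6/6 = 1, a_6 = floor((8 + 8)/1) = 16.
  m_7 = 1*16 - 8 = 8, d_7 = (70 - 8^2)/1 = 6/1 = 6: (m_7, d_7) = (m_1, d_1) = (8, 6), so from here the quotients repeat a_1, ..., a_6; the period length is 6.
So sqrt(70) = [8; (2, 1, 2, 1, 2, 16)] with period length k = 6.
k is even, so the fundamental solution of x^2 - 70y^2 = 1 is (p_{k-1}, q_{k-1}) = (p_5, q_5); compute convergents through index 5.
Convergents (p_i = a_i*p_{i-1} + p_{i-2}, q_i = a_i*q_{i-1} + q_{i-2} with p_{-2}=0, p_{-1}=1, q_{-2}=1, q_{-1}=0):
  i=0: a_0=8, p_0 = 8*1 + 0 = 8, q_0 = 8*0 + 1 = 1.
  i=1: a_1=2, p_1 = 2*8 + 1 = 17, q_1 = 2*1 + 0 = 2.
  i=2: a_2=1, p_2 = 1*17 + 8 = 25, q_2 = 1*2 + 1 = 3.
  i=3: a_3=2, p_3 = 2*25 + 17 = 67, q_3 = 2*3 + 2 = 8.
  i=4: a_4=1, p_4 = 1*67 + 25 = 92, q_4 = 1*8 + 3 = 11.
  i=5: a_5=2, p_5 = 2*92 + 67 = 251, q_5 = 2*11 + 8 = 30.
Check: 251^2 - 70*30^2 = 63001 - 63000 = 1, so (x, y) = (251, 30) solves the equation, and by the theorem it is the least positive solution.

(x, y) = (251, 30)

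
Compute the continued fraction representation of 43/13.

[3; 3, 4]

Run the Euclidean algorithm on 43 and 13; the successive quotients are the partial quotients a_0, a_1, ... (each step inverts the fractional part left over by the previous one):
  43 = 3*13 + 4, so a_0 = 3.
  13 = 3*4 + 1, so a_1 = 3.
  4 = 4*1 + 0, so a_2 = 4.
The remainder reaches 0 after 3 divisions, so the expansion has 3 partial quotients, read off in order.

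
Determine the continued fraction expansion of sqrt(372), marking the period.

Write x_i = (sqrt(372) + m_i)/d_i with (m_0, d_0) = (0, 1). a_0 = floor(sqrt(372)) = 19, since 19^2 = 361 <= 372 < 400 = 20^2.
Iterate m_{i+1} = d_i*a_i - m_i, d_{i+1} = (372 - m_{i+1}^2)/d_i, a_{i+1} = floor((a_0 + m_{i+1})/d_{i+1}):
  m_1 = 1*19 - 0 = 19, d_1 = (372 - 19^2)/1 = 11/1 = 11, a_1 = floor((19 + 19)/11) = 3.
  m_2 = 11*3 - 19 = 14, d_2 = (372 - 14^2)/11 = 176/11 = 16, a_2 = floor((19 + 14)/16) = 2.
  m_3 = 16*2 - 14 = 18, d_3 = (372 - 18^2)/16 = 48/16 = 3, a_3 = floor((19 + 18)/3) = 12.
  m_4 = 3*12 - 18 = 18, d_4 = (372 - 18^2)/3 = 48/3 = 16, a_4 = floor((19 + 18)/16) = 2.
  m_5 = 16*2 - 18 = 14, d_5 = (372 - 14^2)/16 = 176/16 = 11, a_5 = floor((19 + 14)/11) = 3.
  m_6 = 11*3 - 14 = 19, d_6 = (372 - 19^2)/11 = 11/11 = 1, a_6 = floor((19 + 19)/1) = 38.
  m_7 = 1*38 - 19 = 19, d_7 = (372 - 19^2)/1 = 11/1 = 11: (m_7, d_7) = (m_1, d_1) = (19, 11), so from here the quotients repeat a_1, ..., a_6; the period length is 6.
Hence the expansion of sqrt(372) is a_0 = 19 followed by the repeating block 3, 2, 12, 2, 3, 38 (period 6).

[19; (3, 2, 12, 2, 3, 38)]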